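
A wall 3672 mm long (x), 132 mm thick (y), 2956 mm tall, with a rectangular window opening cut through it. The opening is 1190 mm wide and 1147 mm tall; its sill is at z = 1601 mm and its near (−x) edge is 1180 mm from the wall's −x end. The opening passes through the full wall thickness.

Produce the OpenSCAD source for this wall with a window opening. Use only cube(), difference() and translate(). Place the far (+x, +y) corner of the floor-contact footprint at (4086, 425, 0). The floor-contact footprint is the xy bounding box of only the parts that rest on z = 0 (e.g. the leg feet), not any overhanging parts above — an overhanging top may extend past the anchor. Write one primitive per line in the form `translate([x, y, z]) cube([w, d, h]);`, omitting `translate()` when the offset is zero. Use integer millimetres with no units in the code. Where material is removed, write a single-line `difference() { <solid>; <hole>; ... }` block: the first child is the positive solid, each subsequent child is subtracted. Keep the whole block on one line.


difference() { translate([414, 293, 0]) cube([3672, 132, 2956]); translate([1594, 293, 1601]) cube([1190, 132, 1147]); }


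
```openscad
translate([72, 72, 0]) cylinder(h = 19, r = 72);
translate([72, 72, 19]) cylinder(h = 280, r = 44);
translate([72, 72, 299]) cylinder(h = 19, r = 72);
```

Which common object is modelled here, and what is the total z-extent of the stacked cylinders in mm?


A spool. The overall height is 318 mm.

Three coaxial cylinders, large–small–large — a spool. Two 19 mm flanges and a 280 mm core give 19 + 280 + 19 = 318 mm.


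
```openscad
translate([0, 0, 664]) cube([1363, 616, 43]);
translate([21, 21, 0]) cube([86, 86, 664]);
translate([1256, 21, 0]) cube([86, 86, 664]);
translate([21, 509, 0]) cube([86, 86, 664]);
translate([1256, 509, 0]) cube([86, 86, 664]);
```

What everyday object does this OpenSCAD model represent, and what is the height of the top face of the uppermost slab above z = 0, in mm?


A table. The table height is 707 mm.

A 1363×616×43 slab sits at z = 664 on four 86 mm square posts — a table. The top surface is at 664 + 43 = 707 mm.


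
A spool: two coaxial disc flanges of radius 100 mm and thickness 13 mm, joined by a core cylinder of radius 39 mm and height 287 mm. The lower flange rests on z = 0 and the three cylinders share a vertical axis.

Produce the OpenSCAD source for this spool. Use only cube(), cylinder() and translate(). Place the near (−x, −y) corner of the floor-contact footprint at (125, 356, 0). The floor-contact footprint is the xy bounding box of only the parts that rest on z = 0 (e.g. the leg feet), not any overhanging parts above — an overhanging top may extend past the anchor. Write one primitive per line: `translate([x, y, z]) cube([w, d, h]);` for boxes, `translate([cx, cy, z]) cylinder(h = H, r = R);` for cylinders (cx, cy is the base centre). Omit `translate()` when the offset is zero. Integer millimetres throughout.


translate([225, 456, 0]) cylinder(h = 13, r = 100);
translate([225, 456, 13]) cylinder(h = 287, r = 39);
translate([225, 456, 300]) cylinder(h = 13, r = 100);


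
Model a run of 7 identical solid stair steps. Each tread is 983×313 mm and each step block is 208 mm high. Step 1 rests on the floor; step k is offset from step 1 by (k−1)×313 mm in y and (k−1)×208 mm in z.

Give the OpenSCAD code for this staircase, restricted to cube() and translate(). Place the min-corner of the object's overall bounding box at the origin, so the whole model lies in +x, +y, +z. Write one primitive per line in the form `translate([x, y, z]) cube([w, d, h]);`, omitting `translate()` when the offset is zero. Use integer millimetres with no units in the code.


cube([983, 313, 208]);
translate([0, 313, 208]) cube([983, 313, 208]);
translate([0, 626, 416]) cube([983, 313, 208]);
translate([0, 939, 624]) cube([983, 313, 208]);
translate([0, 1252, 832]) cube([983, 313, 208]);
translate([0, 1565, 1040]) cube([983, 313, 208]);
translate([0, 1878, 1248]) cube([983, 313, 208]);


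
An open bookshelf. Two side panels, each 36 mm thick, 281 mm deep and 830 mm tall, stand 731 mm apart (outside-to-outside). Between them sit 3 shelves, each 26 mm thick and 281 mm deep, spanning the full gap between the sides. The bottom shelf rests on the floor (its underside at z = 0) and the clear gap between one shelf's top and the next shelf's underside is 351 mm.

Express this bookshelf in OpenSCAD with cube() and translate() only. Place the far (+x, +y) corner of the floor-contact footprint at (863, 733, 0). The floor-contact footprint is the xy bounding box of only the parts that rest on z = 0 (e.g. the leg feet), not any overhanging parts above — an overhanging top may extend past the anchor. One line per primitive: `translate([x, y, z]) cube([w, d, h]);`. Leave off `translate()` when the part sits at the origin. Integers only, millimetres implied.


translate([132, 452, 0]) cube([36, 281, 830]);
translate([827, 452, 0]) cube([36, 281, 830]);
translate([168, 452, 0]) cube([659, 281, 26]);
translate([168, 452, 377]) cube([659, 281, 26]);
translate([168, 452, 754]) cube([659, 281, 26]);


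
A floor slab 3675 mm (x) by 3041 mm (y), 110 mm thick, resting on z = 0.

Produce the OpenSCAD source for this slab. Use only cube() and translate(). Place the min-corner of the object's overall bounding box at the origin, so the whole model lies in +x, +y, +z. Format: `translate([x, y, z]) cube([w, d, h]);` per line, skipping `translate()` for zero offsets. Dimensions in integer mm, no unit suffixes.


cube([3675, 3041, 110]);


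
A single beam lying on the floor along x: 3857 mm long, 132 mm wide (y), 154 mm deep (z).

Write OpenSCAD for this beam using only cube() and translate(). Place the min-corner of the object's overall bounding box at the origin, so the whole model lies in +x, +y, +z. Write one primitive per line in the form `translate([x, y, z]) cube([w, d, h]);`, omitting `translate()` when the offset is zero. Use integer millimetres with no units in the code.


cube([3857, 132, 154]);


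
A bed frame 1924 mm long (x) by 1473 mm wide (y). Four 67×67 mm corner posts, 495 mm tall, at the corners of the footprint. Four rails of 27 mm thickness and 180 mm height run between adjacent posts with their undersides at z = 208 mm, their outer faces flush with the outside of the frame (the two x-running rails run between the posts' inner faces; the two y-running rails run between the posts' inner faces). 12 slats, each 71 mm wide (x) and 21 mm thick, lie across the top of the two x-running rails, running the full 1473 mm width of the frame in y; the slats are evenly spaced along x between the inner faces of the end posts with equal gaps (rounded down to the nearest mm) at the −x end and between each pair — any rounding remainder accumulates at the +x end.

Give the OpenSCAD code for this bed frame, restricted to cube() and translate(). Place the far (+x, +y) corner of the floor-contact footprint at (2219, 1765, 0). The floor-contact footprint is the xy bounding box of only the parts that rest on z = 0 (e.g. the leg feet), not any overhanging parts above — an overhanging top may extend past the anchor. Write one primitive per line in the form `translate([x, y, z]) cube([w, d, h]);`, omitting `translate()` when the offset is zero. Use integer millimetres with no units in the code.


translate([295, 292, 0]) cube([67, 67, 495]);
translate([295, 1698, 0]) cube([67, 67, 495]);
translate([2152, 292, 0]) cube([67, 67, 495]);
translate([2152, 1698, 0]) cube([67, 67, 495]);
translate([362, 292, 208]) cube([1790, 27, 180]);
translate([362, 1738, 208]) cube([1790, 27, 180]);
translate([295, 359, 208]) cube([27, 1339, 180]);
translate([2192, 359, 208]) cube([27, 1339, 180]);
translate([434, 292, 388]) cube([71, 1473, 21]);
translate([577, 292, 388]) cube([71, 1473, 21]);
translate([720, 292, 388]) cube([71, 1473, 21]);
translate([863, 292, 388]) cube([71, 1473, 21]);
translate([1006, 292, 388]) cube([71, 1473, 21]);
translate([1149, 292, 388]) cube([71, 1473, 21]);
translate([1292, 292, 388]) cube([71, 1473, 21]);
translate([1435, 292, 388]) cube([71, 1473, 21]);
translate([1578, 292, 388]) cube([71, 1473, 21]);
translate([1721, 292, 388]) cube([71, 1473, 21]);
translate([1864, 292, 388]) cube([71, 1473, 21]);
translate([2007, 292, 388]) cube([71, 1473, 21]);


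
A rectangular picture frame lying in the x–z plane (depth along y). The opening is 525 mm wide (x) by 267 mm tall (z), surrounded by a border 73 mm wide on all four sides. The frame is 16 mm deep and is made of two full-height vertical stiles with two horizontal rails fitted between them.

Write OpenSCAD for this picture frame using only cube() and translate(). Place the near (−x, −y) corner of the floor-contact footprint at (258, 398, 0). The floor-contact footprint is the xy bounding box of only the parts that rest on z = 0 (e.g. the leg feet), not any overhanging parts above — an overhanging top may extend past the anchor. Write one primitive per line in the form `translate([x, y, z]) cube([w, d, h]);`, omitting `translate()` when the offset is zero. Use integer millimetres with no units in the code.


translate([258, 398, 0]) cube([73, 16, 413]);
translate([856, 398, 0]) cube([73, 16, 413]);
translate([331, 398, 0]) cube([525, 16, 73]);
translate([331, 398, 340]) cube([525, 16, 73]);


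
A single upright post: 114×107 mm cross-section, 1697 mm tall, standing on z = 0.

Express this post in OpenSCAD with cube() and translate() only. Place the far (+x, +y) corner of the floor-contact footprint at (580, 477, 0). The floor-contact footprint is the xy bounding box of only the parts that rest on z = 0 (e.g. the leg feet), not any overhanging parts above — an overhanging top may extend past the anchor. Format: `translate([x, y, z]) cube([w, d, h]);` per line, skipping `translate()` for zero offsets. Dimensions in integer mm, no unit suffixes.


translate([466, 370, 0]) cube([114, 107, 1697]);


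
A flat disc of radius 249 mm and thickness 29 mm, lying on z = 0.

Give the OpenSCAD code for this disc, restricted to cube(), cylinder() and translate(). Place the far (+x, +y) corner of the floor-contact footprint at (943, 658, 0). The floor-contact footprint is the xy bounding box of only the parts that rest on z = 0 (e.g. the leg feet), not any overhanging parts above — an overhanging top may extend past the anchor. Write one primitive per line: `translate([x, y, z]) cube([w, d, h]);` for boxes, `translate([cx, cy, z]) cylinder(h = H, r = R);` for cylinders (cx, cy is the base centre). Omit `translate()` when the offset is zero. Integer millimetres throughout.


translate([694, 409, 0]) cylinder(h = 29, r = 249);


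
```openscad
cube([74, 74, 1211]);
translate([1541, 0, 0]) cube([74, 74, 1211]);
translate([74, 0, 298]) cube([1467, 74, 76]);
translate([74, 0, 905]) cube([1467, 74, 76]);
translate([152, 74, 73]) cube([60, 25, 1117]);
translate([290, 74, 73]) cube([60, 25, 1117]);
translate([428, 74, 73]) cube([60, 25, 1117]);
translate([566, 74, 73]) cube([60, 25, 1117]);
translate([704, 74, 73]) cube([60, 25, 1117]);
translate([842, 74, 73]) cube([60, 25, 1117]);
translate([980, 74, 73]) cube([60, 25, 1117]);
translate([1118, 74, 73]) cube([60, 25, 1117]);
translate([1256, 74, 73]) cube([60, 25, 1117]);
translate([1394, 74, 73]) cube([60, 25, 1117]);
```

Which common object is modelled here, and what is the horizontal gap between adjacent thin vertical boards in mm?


A fence section. The picket gap is 78 mm.

Two posts, two rails, 10 pickets — a fence section. Span 1467 mm holds 10 pickets of 60 mm with 11 equal gaps: ⌊(1467 − 10·60) / 11⌋ = 78 mm.


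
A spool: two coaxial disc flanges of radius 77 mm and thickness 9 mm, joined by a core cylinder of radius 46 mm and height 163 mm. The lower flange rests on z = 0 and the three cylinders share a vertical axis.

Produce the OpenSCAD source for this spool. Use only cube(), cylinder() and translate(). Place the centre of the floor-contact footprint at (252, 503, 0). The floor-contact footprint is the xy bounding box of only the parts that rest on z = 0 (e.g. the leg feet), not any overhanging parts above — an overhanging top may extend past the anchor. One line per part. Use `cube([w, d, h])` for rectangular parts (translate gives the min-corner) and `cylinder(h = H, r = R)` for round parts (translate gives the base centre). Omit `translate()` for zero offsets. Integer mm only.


translate([252, 503, 0]) cylinder(h = 9, r = 77);
translate([252, 503, 9]) cylinder(h = 163, r = 46);
translate([252, 503, 172]) cylinder(h = 9, r = 77);


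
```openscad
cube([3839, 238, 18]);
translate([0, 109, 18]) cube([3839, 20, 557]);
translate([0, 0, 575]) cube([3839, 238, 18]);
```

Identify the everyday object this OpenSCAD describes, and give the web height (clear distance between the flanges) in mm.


An I-beam. The web height is 557 mm.

Two wide flanges with a thin centred web — an I-beam. Overall 593 mm minus two 18 mm flanges gives a web of 593 − 2·18 = 557 mm.


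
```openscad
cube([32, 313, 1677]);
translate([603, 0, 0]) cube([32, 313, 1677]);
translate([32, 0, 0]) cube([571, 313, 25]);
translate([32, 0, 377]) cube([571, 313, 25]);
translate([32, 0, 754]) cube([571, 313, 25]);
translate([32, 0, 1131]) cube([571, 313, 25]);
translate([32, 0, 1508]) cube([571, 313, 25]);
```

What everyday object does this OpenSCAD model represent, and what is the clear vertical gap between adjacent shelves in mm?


A bookshelf. The clear shelf gap is 352 mm.

Two tall side panels with 5 horizontal boards between them — a bookshelf. The first two shelf undersides are at z = 0 and z = 377; with shelf thickness 25, the clear gap is 377 − 0 − 25 = 352 mm.


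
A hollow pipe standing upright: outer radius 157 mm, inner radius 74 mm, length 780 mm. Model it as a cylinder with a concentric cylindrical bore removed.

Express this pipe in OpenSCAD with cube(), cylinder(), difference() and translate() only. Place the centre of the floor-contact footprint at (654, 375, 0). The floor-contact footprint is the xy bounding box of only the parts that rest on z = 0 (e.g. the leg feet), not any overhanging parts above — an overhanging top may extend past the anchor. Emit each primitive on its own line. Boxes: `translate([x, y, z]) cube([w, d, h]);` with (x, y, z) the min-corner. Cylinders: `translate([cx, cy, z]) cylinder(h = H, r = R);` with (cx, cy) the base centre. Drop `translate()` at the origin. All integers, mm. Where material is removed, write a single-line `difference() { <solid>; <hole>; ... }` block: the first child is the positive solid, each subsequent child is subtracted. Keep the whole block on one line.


difference() { translate([654, 375, 0]) cylinder(h = 780, r = 157); translate([654, 375, 0]) cylinder(h = 780, r = 74); }


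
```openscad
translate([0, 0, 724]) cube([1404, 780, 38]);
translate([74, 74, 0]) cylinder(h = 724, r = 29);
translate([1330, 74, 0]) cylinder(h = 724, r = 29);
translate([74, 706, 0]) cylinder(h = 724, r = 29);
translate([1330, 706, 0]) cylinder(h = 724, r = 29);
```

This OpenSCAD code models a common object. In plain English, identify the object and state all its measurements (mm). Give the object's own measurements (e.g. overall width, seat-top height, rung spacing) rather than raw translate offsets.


A rectangular dining table. The top is 1404×780×38 mm with its upper surface at z = 762 mm. It stands on four round legs of 58 mm diameter, each leg's bounding box inset 45 mm from the nearest pair of top edges, running from the floor to the underside of the top.


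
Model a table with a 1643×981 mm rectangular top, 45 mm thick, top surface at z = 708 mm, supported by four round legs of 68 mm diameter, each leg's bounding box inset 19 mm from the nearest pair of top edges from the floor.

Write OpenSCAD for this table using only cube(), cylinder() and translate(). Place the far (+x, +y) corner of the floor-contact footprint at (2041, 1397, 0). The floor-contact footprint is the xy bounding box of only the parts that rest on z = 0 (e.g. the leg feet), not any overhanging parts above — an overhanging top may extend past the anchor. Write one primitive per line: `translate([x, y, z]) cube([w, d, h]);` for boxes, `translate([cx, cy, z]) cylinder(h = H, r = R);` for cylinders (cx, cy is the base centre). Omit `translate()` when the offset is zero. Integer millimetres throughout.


translate([417, 435, 663]) cube([1643, 981, 45]);
translate([470, 488, 0]) cylinder(h = 663, r = 34);
translate([2007, 488, 0]) cylinder(h = 663, r = 34);
translate([470, 1363, 0]) cylinder(h = 663, r = 34);
translate([2007, 1363, 0]) cylinder(h = 663, r = 34);


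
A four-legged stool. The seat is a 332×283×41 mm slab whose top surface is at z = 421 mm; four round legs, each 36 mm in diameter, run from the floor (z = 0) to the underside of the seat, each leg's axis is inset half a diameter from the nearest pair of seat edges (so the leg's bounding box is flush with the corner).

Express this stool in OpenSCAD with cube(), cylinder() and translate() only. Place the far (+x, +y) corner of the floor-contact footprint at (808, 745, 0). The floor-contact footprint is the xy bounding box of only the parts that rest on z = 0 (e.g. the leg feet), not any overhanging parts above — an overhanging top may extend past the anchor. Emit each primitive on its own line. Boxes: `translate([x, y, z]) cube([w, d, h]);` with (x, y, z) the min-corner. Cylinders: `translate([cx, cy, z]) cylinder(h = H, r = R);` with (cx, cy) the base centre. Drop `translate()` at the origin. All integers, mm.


// leg_h = 421 - 41 = 380
translate([476, 462, 380]) cube([332, 283, 41]);
translate([494, 480, 0]) cylinder(h = 380, r = 18);
translate([790, 480, 0]) cylinder(h = 380, r = 18);
translate([494, 727, 0]) cylinder(h = 380, r = 18);
translate([790, 727, 0]) cylinder(h = 380, r = 18);


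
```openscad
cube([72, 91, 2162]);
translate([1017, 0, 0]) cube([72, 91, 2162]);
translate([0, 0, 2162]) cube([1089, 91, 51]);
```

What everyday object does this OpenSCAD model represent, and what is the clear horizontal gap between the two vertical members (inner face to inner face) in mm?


A door frame. The clear opening width is 945 mm.

Two 2162 mm tall posts with a header on top — a door frame. The left jamb is 72 mm wide at x = 0; the right jamb starts at x = 1017. The clear opening is 1017 − 72 = 945 mm.


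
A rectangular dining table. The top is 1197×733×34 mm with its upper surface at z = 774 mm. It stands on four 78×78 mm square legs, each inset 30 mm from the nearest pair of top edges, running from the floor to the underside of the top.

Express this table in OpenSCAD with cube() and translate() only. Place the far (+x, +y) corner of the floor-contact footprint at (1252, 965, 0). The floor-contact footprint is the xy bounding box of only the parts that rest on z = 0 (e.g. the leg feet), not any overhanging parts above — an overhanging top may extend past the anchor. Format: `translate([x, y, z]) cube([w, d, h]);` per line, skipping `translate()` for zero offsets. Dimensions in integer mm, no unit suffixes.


translate([85, 262, 740]) cube([1197, 733, 34]);
translate([115, 292, 0]) cube([78, 78, 740]);
translate([1174, 292, 0]) cube([78, 78, 740]);
translate([115, 887, 0]) cube([78, 78, 740]);
translate([1174, 887, 0]) cube([78, 78, 740]);


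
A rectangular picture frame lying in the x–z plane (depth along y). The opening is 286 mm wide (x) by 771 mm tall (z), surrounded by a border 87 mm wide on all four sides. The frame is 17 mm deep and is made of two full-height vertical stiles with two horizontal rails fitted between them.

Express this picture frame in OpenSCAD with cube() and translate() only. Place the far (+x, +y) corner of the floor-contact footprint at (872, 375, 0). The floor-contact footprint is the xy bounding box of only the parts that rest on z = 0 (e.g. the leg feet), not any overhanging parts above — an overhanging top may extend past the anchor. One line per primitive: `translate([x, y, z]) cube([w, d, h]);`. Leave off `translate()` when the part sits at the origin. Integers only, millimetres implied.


translate([412, 358, 0]) cube([87, 17, 945]);
translate([785, 358, 0]) cube([87, 17, 945]);
translate([499, 358, 0]) cube([286, 17, 87]);
translate([499, 358, 858]) cube([286, 17, 87]);


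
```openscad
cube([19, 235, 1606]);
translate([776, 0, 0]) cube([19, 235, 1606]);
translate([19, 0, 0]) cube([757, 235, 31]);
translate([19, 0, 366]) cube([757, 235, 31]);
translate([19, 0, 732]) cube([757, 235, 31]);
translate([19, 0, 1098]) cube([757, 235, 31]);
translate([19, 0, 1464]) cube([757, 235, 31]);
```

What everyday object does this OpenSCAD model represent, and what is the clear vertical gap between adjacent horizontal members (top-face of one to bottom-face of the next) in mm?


A bookshelf. The clear shelf gap is 335 mm.

Two tall side panels with 5 horizontal boards between them — a bookshelf. The first two shelf undersides are at z = 0 and z = 366; with shelf thickness 31, the clear gap is 366 − 0 − 31 = 335 mm.


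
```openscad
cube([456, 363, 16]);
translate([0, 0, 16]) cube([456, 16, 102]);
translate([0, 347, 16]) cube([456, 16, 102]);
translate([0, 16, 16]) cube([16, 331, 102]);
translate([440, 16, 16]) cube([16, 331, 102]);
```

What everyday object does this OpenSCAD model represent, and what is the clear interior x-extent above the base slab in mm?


An open box. The internal width is 424 mm.

A 456×363 base slab with four walls standing on it — an open box. The base is 456 mm wide and the walls are 16 mm thick, so the internal width is 456 − 2 × 16 = 424 mm.


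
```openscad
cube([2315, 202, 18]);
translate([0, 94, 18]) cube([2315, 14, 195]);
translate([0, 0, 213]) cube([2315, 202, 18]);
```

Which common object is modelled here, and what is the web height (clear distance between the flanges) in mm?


An I-beam. The web height is 195 mm.

Two wide flanges with a thin centred web — an I-beam. Overall 231 mm minus two 18 mm flanges gives a web of 231 − 2·18 = 195 mm.


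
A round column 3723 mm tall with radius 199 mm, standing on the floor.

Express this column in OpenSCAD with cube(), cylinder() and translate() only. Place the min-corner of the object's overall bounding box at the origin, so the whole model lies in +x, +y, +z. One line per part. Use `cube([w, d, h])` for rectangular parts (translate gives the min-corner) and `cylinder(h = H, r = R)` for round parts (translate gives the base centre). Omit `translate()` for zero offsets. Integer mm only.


translate([199, 199, 0]) cylinder(h = 3723, r = 199);


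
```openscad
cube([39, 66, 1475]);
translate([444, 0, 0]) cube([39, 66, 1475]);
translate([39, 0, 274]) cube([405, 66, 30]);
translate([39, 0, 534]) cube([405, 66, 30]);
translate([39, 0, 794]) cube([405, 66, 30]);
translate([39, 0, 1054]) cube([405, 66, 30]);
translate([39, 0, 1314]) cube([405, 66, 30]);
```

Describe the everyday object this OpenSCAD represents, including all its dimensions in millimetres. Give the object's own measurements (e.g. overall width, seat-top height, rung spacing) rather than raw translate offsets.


A straight ladder. Two 39×66 mm vertical rails, 1475 mm tall, stand 483 mm apart (outside-to-outside) with their front faces coplanar on the −y side. 5 rungs, each 66 mm deep and 30 mm tall, span between the inner faces of the rails, front faces flush with the rails. The lowest rung's underside is at z = 274 mm and rungs are spaced 260 mm apart (underside to underside).


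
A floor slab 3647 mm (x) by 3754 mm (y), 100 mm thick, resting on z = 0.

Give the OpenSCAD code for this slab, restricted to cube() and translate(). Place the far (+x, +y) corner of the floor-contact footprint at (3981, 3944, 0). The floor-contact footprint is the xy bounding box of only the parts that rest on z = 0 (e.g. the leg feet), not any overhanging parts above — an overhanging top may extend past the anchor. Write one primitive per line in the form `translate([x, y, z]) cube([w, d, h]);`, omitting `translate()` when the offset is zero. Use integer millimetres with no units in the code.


translate([334, 190, 0]) cube([3647, 3754, 100]);


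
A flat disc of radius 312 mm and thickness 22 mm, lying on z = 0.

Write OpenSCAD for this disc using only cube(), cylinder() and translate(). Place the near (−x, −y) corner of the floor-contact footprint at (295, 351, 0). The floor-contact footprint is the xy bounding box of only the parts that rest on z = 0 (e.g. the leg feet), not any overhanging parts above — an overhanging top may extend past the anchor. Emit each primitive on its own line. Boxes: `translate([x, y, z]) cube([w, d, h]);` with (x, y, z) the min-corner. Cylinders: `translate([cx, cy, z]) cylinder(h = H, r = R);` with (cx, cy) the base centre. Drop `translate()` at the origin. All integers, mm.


translate([607, 663, 0]) cylinder(h = 22, r = 312);


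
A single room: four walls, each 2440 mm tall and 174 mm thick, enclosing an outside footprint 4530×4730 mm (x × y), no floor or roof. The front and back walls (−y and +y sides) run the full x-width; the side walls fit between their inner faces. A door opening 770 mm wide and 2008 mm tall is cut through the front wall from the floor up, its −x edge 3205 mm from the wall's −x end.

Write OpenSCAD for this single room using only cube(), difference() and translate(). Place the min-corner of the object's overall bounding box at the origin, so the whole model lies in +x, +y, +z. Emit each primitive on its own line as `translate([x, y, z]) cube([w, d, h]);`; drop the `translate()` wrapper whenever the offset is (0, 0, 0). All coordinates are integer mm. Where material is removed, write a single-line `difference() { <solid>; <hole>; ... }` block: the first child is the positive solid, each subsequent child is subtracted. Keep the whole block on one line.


difference() { cube([4530, 174, 2440]); translate([3205, 0, 0]) cube([770, 174, 2008]); }
translate([0, 4556, 0]) cube([4530, 174, 2440]);
translate([0, 174, 0]) cube([174, 4382, 2440]);
translate([4356, 174, 0]) cube([174, 4382, 2440]);


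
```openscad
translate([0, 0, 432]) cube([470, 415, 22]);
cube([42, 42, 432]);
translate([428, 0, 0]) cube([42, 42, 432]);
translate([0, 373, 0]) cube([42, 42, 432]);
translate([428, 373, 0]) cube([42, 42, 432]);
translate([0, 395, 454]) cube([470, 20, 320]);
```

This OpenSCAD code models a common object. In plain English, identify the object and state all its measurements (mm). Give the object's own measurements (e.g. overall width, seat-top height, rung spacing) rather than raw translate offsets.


A chair. The seat is a 470×415×22 mm slab with its top at z = 454 mm, on four 42×42 mm corner legs (flush with the seat edges, standing on z = 0). A flat backrest 20 mm thick, 320 mm tall, spans the full seat width and rises from the seat top along its +y edge, rear face flush with the rear of the seat.


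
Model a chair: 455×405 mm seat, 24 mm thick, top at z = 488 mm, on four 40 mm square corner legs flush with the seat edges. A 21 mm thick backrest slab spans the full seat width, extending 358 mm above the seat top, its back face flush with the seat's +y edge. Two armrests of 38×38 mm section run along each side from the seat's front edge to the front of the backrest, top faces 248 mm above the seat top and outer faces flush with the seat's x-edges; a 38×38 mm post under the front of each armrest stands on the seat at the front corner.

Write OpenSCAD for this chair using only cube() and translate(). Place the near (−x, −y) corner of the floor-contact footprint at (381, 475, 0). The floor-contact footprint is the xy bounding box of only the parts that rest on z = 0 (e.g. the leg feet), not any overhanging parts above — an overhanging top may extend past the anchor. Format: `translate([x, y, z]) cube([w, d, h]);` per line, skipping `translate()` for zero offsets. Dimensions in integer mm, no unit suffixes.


// leg_h = 488 - 24 = 464
// arm post h = 248 - 38 = 210
translate([381, 475, 464]) cube([455, 405, 24]);
translate([381, 475, 0]) cube([40, 40, 464]);
translate([796, 475, 0]) cube([40, 40, 464]);
translate([381, 840, 0]) cube([40, 40, 464]);
translate([796, 840, 0]) cube([40, 40, 464]);
translate([381, 859, 488]) cube([455, 21, 358]);
translate([381, 475, 698]) cube([38, 384, 38]);
translate([798, 475, 698]) cube([38, 384, 38]);
translate([381, 475, 488]) cube([38, 38, 210]);
translate([798, 475, 488]) cube([38, 38, 210]);


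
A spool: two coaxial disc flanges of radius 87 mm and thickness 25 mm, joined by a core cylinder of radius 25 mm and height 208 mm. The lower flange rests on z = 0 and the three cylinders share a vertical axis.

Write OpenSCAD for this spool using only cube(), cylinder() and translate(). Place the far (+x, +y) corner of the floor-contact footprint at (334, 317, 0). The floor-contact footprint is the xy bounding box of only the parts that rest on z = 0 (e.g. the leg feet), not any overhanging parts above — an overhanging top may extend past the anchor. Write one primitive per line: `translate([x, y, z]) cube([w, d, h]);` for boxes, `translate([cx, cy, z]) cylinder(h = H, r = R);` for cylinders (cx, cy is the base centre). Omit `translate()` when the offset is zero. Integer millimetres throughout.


translate([247, 230, 0]) cylinder(h = 25, r = 87);
translate([247, 230, 25]) cylinder(h = 208, r = 25);
translate([247, 230, 233]) cylinder(h = 25, r = 87);


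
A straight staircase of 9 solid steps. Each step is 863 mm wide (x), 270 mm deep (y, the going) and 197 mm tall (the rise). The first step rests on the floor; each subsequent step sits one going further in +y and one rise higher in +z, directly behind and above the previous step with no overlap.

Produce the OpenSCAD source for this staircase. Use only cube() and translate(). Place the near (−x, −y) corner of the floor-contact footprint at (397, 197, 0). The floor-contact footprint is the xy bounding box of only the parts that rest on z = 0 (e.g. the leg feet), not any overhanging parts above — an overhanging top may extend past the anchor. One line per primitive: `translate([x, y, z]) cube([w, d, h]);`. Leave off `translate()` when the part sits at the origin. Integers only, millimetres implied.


translate([397, 197, 0]) cube([863, 270, 197]);
translate([397, 467, 197]) cube([863, 270, 197]);
translate([397, 737, 394]) cube([863, 270, 197]);
translate([397, 1007, 591]) cube([863, 270, 197]);
translate([397, 1277, 788]) cube([863, 270, 197]);
translate([397, 1547, 985]) cube([863, 270, 197]);
translate([397, 1817, 1182]) cube([863, 270, 197]);
translate([397, 2087, 1379]) cube([863, 270, 197]);
translate([397, 2357, 1576]) cube([863, 270, 197]);


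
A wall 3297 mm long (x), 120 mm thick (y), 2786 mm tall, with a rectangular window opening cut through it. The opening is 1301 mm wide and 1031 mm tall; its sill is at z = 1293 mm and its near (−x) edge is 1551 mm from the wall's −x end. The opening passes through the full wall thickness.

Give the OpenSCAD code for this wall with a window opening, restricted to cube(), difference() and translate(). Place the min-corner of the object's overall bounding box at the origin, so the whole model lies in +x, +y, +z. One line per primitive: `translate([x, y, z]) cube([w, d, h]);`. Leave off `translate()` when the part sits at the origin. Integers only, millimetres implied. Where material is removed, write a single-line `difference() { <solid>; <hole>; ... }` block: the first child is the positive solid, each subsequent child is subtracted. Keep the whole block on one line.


difference() { cube([3297, 120, 2786]); translate([1551, 0, 1293]) cube([1301, 120, 1031]); }


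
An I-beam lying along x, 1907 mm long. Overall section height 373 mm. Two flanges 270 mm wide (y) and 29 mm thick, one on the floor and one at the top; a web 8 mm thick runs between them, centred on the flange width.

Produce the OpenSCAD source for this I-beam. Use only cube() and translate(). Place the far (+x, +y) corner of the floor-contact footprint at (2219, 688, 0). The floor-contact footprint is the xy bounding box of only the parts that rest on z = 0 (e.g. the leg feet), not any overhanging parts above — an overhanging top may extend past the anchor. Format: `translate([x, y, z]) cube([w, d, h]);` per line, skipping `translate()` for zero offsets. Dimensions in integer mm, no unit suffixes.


translate([312, 418, 0]) cube([1907, 270, 29]);
translate([312, 549, 29]) cube([1907, 8, 315]);
translate([312, 418, 344]) cube([1907, 270, 29]);


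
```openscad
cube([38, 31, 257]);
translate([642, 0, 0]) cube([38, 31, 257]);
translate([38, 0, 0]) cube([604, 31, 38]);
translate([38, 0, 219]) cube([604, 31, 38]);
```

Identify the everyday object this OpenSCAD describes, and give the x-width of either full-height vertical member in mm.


A picture frame. The border width is 38 mm.

Four thin pieces enclosing a rectangular opening — a picture frame. The two full-height stiles are 257 mm tall; the top rail sits at z = 219 and is 38 mm tall, so the border above the opening is 257 − 219 = 38 mm, matching the stile x-width.


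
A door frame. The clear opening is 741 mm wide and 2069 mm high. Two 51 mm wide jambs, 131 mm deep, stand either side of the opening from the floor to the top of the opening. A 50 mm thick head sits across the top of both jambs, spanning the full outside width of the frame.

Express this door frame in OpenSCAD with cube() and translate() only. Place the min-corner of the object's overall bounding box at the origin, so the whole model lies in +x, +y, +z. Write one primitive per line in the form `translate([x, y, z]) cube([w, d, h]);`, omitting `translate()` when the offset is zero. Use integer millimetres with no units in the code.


cube([51, 131, 2069]);
translate([792, 0, 0]) cube([51, 131, 2069]);
translate([0, 0, 2069]) cube([843, 131, 50]);


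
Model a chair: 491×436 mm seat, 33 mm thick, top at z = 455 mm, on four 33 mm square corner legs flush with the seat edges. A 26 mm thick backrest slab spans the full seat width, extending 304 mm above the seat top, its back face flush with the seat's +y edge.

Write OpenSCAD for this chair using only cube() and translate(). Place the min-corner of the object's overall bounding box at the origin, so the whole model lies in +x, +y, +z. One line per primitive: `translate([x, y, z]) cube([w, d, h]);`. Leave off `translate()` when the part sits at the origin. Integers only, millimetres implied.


translate([0, 0, 422]) cube([491, 436, 33]);
cube([33, 33, 422]);
translate([458, 0, 0]) cube([33, 33, 422]);
translate([0, 403, 0]) cube([33, 33, 422]);
translate([458, 403, 0]) cube([33, 33, 422]);
translate([0, 410, 455]) cube([491, 26, 304]);


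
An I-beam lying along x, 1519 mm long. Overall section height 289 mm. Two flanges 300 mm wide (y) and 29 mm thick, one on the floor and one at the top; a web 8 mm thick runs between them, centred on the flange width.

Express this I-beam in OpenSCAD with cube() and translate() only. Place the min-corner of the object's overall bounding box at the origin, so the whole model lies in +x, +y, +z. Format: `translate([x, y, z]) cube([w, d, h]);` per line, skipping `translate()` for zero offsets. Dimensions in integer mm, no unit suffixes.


cube([1519, 300, 29]);
translate([0, 146, 29]) cube([1519, 8, 231]);
translate([0, 0, 260]) cube([1519, 300, 29]);


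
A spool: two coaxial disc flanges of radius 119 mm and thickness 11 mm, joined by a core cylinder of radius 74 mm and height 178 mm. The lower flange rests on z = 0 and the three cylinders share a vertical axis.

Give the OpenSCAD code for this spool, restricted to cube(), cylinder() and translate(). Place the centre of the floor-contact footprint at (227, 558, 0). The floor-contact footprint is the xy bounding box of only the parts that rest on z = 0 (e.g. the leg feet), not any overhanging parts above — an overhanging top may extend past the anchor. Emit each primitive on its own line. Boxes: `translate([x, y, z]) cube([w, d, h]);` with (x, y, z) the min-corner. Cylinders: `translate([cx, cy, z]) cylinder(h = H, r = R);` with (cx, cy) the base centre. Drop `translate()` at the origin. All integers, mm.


translate([227, 558, 0]) cylinder(h = 11, r = 119);
translate([227, 558, 11]) cylinder(h = 178, r = 74);
translate([227, 558, 189]) cylinder(h = 11, r = 119);


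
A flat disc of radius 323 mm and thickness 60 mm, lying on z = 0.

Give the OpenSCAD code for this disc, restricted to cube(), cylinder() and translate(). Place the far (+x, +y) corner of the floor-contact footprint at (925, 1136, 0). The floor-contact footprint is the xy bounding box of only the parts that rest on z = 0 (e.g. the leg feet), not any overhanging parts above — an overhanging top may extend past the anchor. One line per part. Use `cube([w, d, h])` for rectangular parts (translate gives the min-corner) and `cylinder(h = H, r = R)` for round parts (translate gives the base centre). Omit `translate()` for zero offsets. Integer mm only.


translate([602, 813, 0]) cylinder(h = 60, r = 323);


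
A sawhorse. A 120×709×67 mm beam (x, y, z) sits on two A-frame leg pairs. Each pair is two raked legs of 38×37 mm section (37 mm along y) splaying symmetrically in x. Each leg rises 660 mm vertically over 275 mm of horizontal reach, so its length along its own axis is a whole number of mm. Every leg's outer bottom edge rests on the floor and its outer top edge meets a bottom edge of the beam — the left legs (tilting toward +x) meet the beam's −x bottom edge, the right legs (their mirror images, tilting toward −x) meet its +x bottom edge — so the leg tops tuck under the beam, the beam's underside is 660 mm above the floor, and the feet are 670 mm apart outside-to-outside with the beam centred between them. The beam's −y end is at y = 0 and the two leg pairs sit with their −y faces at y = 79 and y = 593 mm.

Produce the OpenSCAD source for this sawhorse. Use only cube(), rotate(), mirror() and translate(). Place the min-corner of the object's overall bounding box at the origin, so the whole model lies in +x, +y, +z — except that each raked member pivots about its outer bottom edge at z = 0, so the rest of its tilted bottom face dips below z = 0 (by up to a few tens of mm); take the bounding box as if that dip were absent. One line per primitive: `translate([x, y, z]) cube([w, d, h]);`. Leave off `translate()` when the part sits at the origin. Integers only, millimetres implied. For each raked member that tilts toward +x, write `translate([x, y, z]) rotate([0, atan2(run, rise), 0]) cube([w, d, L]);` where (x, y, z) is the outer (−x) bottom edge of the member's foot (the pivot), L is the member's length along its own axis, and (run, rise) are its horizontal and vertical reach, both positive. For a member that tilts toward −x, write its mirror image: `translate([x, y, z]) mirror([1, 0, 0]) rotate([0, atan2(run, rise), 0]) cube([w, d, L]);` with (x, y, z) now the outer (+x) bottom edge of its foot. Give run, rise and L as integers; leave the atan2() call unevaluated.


// leg length = √(275² + 660²) = 715
// right-leg outer foot x = 2·275 + 120 = 670
// beam min-corner = (275, 0, 660)
translate([275, 0, 660]) cube([120, 709, 67]);
translate([0, 79, 0]) rotate([0, atan2(275, 660), 0]) cube([38, 37, 715]);
translate([670, 79, 0]) mirror([1, 0, 0]) rotate([0, atan2(275, 660), 0]) cube([38, 37, 715]);
translate([0, 593, 0]) rotate([0, atan2(275, 660), 0]) cube([38, 37, 715]);
translate([670, 593, 0]) mirror([1, 0, 0]) rotate([0, atan2(275, 660), 0]) cube([38, 37, 715]);


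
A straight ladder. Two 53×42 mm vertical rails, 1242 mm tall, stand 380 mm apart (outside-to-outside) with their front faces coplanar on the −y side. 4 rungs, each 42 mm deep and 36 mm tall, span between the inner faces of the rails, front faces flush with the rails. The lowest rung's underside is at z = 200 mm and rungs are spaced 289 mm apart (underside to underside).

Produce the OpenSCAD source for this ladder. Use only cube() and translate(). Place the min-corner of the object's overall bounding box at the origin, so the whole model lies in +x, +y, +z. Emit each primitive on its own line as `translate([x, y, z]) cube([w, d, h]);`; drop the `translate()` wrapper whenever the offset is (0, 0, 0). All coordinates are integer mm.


// rung span = 380 - 2*53 = 274
// rung[k] z = 200 + k*289
cube([53, 42, 1242]);
translate([327, 0, 0]) cube([53, 42, 1242]);
translate([53, 0, 200]) cube([274, 42, 36]);
translate([53, 0, 489]) cube([274, 42, 36]);
translate([53, 0, 778]) cube([274, 42, 36]);
translate([53, 0, 1067]) cube([274, 42, 36]);
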